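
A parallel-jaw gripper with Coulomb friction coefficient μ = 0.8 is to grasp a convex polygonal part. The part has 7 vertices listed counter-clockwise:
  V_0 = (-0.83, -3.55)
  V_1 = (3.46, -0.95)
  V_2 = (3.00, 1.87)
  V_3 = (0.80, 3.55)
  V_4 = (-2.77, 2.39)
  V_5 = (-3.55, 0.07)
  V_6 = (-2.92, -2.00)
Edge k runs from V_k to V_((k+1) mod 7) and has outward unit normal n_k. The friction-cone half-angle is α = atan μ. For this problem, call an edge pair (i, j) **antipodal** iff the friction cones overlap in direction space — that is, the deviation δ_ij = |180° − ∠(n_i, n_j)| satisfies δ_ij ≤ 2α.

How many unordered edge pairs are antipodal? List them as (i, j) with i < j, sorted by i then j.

α = atan 0.8 = 38.66°;  2α = 77.32°
n_0 = (+0.5183, -0.8552)
n_1 = (+0.9870, +0.1610)
n_2 = (+0.6069, +0.7948)
n_3 = (-0.3090, +0.9511)
n_4 = (-0.9479, +0.3187)
n_5 = (-0.9567, -0.2912)
n_6 = (-0.5957, -0.8032)
  (0,1): δ = 111.95°  ·
  (0,2): δ = 68.59°  ✓
  (0,3): δ = 13.22°  ✓
  (0,4): δ = 40.20°  ✓
  (0,5): δ = 75.71°  ✓
  (0,6): δ = 112.22°  ·
  (1,2): δ = 136.63°  ·
  (1,3): δ = 81.26°  ·
  (1,4): δ = 27.85°  ✓
  (1,5): δ = 7.66°  ✓
  (1,6): δ = 44.17°  ✓
  (2,3): δ = 124.63°  ·
  (2,4): δ = 71.22°  ✓
  (2,5): δ = 35.71°  ✓
  (2,6): δ = 0.81°  ✓
  (3,4): δ = 126.58°  ·
  (3,5): δ = 91.07°  ·
  (3,6): δ = 54.56°  ✓
  (4,5): δ = 144.49°  ·
  (4,6): δ = 107.98°  ·
  (5,6): δ = 143.49°  ·
antipodal pairs: 11

count = 11; pairs: (0,2), (0,3), (0,4), (0,5), (1,4), (1,5), (1,6), (2,4), (2,5), (2,6), (3,6)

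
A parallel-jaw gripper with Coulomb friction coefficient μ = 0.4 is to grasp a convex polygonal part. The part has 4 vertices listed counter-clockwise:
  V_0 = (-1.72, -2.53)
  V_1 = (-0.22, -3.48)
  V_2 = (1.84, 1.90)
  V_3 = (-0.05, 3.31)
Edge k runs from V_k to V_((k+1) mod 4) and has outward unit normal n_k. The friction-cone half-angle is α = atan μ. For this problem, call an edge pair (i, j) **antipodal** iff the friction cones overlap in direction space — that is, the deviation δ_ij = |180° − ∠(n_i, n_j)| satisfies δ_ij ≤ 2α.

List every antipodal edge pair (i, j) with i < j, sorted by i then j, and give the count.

α = atan 0.4 = 21.80°;  2α = 43.60°
n_0 = (-0.5351, -0.8448)
n_1 = (+0.9339, -0.3576)
n_2 = (+0.5980, +0.8015)
n_3 = (-0.9615, +0.2749)
  (0,1): δ = 78.60°  ·
  (0,2): δ = 4.38°  ✓
  (0,3): δ = 106.39°  ·
  (1,2): δ = 105.77°  ·
  (1,3): δ = 4.99°  ✓
  (2,3): δ = 69.23°  ·
antipodal pairs: 2

count = 2; pairs: (0,2), (1,3)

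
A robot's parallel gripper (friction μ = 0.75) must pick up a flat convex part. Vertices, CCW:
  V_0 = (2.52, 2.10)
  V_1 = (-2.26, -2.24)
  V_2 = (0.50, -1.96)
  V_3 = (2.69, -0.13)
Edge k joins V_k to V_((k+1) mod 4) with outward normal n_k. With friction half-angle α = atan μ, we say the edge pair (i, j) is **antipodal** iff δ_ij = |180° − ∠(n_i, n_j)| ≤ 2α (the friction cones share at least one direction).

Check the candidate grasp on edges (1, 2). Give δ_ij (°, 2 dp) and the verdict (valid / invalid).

α = atan 0.75 = 36.87°;  2α = 73.74°
edge 1: e_1 = (+2.76, +0.28);  n_1 = (+0.1009, -0.9949)
edge 2: e_2 = (+2.19, +1.83);  n_2 = (+0.6412, -0.7674)
∠(n_1, n_2) = 34.09°
δ = |180° − 34.09°| = 145.91°
145.91° > 2α = 73.74°  →  invalid

δ = 145.91°, invalid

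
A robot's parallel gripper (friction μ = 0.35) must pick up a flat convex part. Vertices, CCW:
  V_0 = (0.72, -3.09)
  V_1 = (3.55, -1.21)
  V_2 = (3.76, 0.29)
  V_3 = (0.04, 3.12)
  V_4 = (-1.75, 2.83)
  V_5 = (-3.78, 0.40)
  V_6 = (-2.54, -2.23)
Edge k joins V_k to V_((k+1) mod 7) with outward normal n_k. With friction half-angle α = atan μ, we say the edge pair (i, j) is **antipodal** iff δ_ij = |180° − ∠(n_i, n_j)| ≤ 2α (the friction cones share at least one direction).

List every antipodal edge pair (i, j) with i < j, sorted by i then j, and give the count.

count = 7; pairs: (0,3), (0,4), (1,4), (1,5), (2,5), (2,6), (3,6)

α = atan 0.35 = 19.29°;  2α = 38.58°
n_0 = (+0.5533, -0.8330)
n_1 = (+0.9903, -0.1386)
n_2 = (+0.6055, +0.7959)
n_3 = (-0.1599, +0.9871)
n_4 = (-0.7674, +0.6411)
n_5 = (-0.9045, -0.4265)
n_6 = (-0.2551, -0.9669)
  (0,1): δ = 131.57°  ·
  (0,2): δ = 70.86°  ·
  (0,3): δ = 24.39°  ✓
  (0,4): δ = 16.53°  ✓
  (0,5): δ = 81.65°  ·
  (0,6): δ = 131.63°  ·
  (1,2): δ = 119.29°  ·
  (1,3): δ = 72.83°  ·
  (1,4): δ = 31.91°  ✓
  (1,5): δ = 33.21°  ✓
  (1,6): δ = 83.19°  ·
  (2,3): δ = 133.54°  ·
  (2,4): δ = 92.61°  ·
  (2,5): δ = 27.49°  ✓
  (2,6): δ = 22.48°  ✓
  (3,4): δ = 139.08°  ·
  (3,5): δ = 73.96°  ·
  (3,6): δ = 23.98°  ✓
  (4,5): δ = 114.88°  ·
  (4,6): δ = 64.90°  ·
  (5,6): δ = 130.02°  ·
antipodal pairs: 7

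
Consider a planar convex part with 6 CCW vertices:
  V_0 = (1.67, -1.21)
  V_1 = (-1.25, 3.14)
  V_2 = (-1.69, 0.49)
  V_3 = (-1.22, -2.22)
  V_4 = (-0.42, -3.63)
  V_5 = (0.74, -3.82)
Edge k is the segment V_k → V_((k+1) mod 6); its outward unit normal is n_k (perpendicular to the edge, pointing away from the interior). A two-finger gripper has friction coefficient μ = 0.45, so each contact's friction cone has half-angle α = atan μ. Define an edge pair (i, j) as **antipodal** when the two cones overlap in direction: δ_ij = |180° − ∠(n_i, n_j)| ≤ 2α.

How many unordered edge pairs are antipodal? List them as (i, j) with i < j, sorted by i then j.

α = atan 0.45 = 24.23°;  2α = 48.46°
n_0 = (+0.8303, +0.5573)
n_1 = (-0.9865, +0.1638)
n_2 = (-0.9853, -0.1709)
n_3 = (-0.8698, -0.4935)
n_4 = (-0.1616, -0.9868)
n_5 = (+0.9420, -0.3357)
  (0,1): δ = 43.30°  ✓
  (0,2): δ = 24.03°  ✓
  (0,3): δ = 4.30°  ✓
  (0,4): δ = 46.83°  ✓
  (0,5): δ = 126.52°  ·
  (1,2): δ = 160.73°  ·
  (1,3): δ = 141.00°  ·
  (1,4): δ = 89.87°  ·
  (1,5): δ = 10.18°  ✓
  (2,3): δ = 160.27°  ·
  (2,4): δ = 109.14°  ·
  (2,5): δ = 29.45°  ✓
  (3,4): δ = 128.87°  ·
  (3,5): δ = 49.18°  ·
  (4,5): δ = 100.31°  ·
antipodal pairs: 6

count = 6; pairs: (0,1), (0,2), (0,3), (0,4), (1,5), (2,5)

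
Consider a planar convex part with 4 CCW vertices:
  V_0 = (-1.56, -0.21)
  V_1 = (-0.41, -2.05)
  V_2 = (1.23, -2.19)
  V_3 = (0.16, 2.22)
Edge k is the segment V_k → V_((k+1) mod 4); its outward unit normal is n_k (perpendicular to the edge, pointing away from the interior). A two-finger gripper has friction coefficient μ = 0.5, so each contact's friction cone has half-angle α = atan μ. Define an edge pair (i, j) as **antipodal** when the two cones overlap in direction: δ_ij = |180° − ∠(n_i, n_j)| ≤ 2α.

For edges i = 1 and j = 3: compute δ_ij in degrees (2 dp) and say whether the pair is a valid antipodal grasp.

α = atan 0.5 = 26.57°;  2α = 53.13°
edge 1: e_1 = (+1.64, -0.14);  n_1 = (-0.0851, -0.9964)
edge 3: e_3 = (-1.72, -2.43);  n_3 = (-0.8162, +0.5777)
∠(n_1, n_3) = 120.41°
δ = |180° − 120.41°| = 59.59°
59.59° > 2α = 53.13°  →  invalid

δ = 59.59°, invalid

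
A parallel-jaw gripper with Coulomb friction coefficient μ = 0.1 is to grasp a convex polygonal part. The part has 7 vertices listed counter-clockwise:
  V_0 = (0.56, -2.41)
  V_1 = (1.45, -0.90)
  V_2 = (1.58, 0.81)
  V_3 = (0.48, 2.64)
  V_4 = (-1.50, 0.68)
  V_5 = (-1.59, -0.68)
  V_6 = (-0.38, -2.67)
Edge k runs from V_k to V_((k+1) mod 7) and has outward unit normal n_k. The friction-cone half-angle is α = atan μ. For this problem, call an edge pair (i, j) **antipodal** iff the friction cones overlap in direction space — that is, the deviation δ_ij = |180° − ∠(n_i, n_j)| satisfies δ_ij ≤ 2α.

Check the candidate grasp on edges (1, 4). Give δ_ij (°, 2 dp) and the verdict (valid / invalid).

α = atan 0.1 = 5.71°;  2α = 11.42°
edge 1: e_1 = (+0.13, +1.71);  n_1 = (+0.9971, -0.0758)
edge 4: e_4 = (-0.09, -1.36);  n_4 = (-0.9978, +0.0660)
∠(n_1, n_4) = 179.44°
δ = |180° − 179.44°| = 0.56°
0.56° ≤ 2α = 11.42°  →  valid

δ = 0.56°, valid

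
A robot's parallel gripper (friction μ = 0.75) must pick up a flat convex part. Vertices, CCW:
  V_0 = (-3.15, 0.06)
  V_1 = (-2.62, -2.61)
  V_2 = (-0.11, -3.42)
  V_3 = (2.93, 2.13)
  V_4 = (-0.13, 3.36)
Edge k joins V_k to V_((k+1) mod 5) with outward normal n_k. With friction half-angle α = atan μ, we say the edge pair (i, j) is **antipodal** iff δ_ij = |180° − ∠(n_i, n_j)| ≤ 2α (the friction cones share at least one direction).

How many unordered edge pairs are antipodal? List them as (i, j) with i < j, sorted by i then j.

α = atan 0.75 = 36.87°;  2α = 73.74°
n_0 = (-0.9809, -0.1947)
n_1 = (-0.3071, -0.9517)
n_2 = (+0.8770, -0.4804)
n_3 = (+0.3730, +0.9278)
n_4 = (-0.7377, +0.6751)
  (0,1): δ = 119.11°  ·
  (0,2): δ = 39.94°  ✓
  (0,3): δ = 56.87°  ✓
  (0,4): δ = 126.31°  ·
  (1,2): δ = 100.83°  ·
  (1,3): δ = 4.01°  ✓
  (1,4): δ = 65.42°  ✓
  (2,3): δ = 83.19°  ·
  (2,4): δ = 13.75°  ✓
  (3,4): δ = 110.57°  ·
antipodal pairs: 5

count = 5; pairs: (0,2), (0,3), (1,3), (1,4), (2,4)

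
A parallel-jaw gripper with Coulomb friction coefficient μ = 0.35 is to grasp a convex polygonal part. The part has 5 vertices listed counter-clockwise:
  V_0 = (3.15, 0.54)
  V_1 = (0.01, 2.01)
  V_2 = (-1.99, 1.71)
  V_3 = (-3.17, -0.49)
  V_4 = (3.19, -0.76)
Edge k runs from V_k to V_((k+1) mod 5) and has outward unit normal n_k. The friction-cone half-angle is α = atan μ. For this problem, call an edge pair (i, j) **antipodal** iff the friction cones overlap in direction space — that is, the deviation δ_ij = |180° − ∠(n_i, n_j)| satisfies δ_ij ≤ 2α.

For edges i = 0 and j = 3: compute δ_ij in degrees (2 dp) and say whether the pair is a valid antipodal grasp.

δ = 22.66°, valid

α = atan 0.35 = 19.29°;  2α = 38.58°
edge 0: e_0 = (-3.14, +1.47);  n_0 = (+0.4240, +0.9057)
edge 3: e_3 = (+6.36, -0.27);  n_3 = (-0.0424, -0.9991)
∠(n_0, n_3) = 157.34°
δ = |180° − 157.34°| = 22.66°
22.66° ≤ 2α = 38.58°  →  valid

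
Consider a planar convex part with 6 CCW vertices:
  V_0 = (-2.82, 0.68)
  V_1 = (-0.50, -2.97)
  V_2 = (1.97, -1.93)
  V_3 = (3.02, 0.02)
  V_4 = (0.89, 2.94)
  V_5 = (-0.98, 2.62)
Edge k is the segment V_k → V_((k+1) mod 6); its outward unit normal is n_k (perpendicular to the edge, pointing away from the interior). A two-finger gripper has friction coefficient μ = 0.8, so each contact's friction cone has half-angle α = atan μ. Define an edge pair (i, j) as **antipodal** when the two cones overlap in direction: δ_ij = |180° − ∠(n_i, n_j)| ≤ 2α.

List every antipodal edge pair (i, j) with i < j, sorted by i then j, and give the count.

count = 8; pairs: (0,2), (0,3), (0,4), (1,3), (1,4), (1,5), (2,4), (2,5)

α = atan 0.8 = 38.66°;  2α = 77.32°
n_0 = (-0.8439, -0.5364)
n_1 = (+0.3881, -0.9216)
n_2 = (+0.8805, -0.4741)
n_3 = (+0.8079, +0.5893)
n_4 = (-0.1687, +0.9857)
n_5 = (-0.7256, +0.6882)
  (0,1): δ = 99.61°  ·
  (0,2): δ = 60.74°  ✓
  (0,3): δ = 3.67°  ✓
  (0,4): δ = 67.27°  ✓
  (0,5): δ = 104.07°  ·
  (1,2): δ = 141.13°  ·
  (1,3): δ = 76.72°  ✓
  (1,4): δ = 13.12°  ✓
  (1,5): δ = 23.68°  ✓
  (2,3): δ = 115.59°  ·
  (2,4): δ = 51.99°  ✓
  (2,5): δ = 15.18°  ✓
  (3,4): δ = 116.40°  ·
  (3,5): δ = 79.59°  ·
  (4,5): δ = 143.20°  ·
antipodal pairs: 8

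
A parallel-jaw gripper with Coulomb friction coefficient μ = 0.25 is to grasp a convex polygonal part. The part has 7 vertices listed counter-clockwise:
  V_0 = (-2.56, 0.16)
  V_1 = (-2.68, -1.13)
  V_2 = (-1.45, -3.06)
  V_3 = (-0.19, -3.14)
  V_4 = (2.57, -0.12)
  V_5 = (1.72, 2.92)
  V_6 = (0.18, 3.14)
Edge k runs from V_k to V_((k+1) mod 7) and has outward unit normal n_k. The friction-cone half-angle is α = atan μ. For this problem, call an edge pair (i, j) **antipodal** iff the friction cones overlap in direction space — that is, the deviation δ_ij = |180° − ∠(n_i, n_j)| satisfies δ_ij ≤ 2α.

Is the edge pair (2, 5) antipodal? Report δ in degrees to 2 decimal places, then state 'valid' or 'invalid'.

δ = 4.50°, valid

α = atan 0.25 = 14.04°;  2α = 28.07°
edge 2: e_2 = (+1.26, -0.08);  n_2 = (-0.0634, -0.9980)
edge 5: e_5 = (-1.54, +0.22);  n_5 = (+0.1414, +0.9899)
∠(n_2, n_5) = 175.50°
δ = |180° − 175.50°| = 4.50°
4.50° ≤ 2α = 28.07°  →  valid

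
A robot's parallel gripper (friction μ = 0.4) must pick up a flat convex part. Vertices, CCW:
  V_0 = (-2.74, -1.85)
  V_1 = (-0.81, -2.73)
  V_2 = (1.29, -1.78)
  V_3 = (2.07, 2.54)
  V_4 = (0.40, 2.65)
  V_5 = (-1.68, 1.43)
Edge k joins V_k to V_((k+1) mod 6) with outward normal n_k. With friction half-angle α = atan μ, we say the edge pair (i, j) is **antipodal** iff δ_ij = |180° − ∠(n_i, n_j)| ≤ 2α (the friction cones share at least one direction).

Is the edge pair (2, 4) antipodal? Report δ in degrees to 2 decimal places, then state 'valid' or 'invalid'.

α = atan 0.4 = 21.80°;  2α = 43.60°
edge 2: e_2 = (+0.78, +4.32);  n_2 = (+0.9841, -0.1777)
edge 4: e_4 = (-2.08, -1.22);  n_4 = (-0.5059, +0.8626)
∠(n_2, n_4) = 130.63°
δ = |180° − 130.63°| = 49.37°
49.37° > 2α = 43.60°  →  invalid

δ = 49.37°, invalid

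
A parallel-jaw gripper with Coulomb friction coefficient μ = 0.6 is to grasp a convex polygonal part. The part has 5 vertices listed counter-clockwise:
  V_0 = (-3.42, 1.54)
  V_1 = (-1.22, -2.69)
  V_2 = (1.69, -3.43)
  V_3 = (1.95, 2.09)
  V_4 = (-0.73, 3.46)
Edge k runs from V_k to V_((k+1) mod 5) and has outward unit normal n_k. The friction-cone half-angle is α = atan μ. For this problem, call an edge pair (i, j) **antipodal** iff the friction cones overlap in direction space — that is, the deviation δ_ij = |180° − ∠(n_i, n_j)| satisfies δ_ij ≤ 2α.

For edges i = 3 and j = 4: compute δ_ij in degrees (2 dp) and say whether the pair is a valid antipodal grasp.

α = atan 0.6 = 30.96°;  2α = 61.93°
edge 3: e_3 = (-2.68, +1.37);  n_3 = (+0.4552, +0.8904)
edge 4: e_4 = (-2.69, -1.92);  n_4 = (-0.5810, +0.8139)
∠(n_3, n_4) = 62.59°
δ = |180° − 62.59°| = 117.41°
117.41° > 2α = 61.93°  →  invalid

δ = 117.41°, invalid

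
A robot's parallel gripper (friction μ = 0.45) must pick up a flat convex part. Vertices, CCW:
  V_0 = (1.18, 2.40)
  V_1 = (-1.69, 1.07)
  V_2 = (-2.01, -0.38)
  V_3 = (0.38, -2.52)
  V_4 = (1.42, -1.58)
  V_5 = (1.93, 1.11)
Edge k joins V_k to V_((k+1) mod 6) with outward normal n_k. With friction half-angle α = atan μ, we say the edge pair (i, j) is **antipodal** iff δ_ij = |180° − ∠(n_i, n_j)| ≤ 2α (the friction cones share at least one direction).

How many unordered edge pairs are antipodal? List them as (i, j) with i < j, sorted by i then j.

count = 5; pairs: (0,3), (1,3), (1,4), (1,5), (2,5)

α = atan 0.45 = 24.23°;  2α = 48.46°
n_0 = (-0.4205, +0.9073)
n_1 = (-0.9765, +0.2155)
n_2 = (-0.6671, -0.7450)
n_3 = (+0.6705, -0.7419)
n_4 = (+0.9825, -0.1863)
n_5 = (+0.8645, +0.5026)
  (0,1): δ = 127.31°  ·
  (0,2): δ = 66.70°  ·
  (0,3): δ = 17.25°  ✓
  (0,4): δ = 54.40°  ·
  (0,5): δ = 95.31°  ·
  (1,2): δ = 119.40°  ·
  (1,3): δ = 35.45°  ✓
  (1,4): δ = 1.71°  ✓
  (1,5): δ = 42.62°  ✓
  (2,3): δ = 96.05°  ·
  (2,4): δ = 58.89°  ·
  (2,5): δ = 17.99°  ✓
  (3,4): δ = 142.84°  ·
  (3,5): δ = 101.94°  ·
  (4,5): δ = 139.09°  ·
antipodal pairs: 5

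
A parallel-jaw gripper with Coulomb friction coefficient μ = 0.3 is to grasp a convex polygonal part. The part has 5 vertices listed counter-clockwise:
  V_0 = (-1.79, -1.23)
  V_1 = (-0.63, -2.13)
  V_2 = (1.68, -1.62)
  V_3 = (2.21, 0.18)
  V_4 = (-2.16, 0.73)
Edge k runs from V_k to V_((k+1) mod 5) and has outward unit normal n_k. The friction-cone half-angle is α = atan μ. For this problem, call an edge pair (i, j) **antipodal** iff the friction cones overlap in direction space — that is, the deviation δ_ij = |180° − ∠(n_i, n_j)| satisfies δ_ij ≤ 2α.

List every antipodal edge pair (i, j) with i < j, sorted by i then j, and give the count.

α = atan 0.3 = 16.70°;  2α = 33.40°
n_0 = (-0.6130, -0.7901)
n_1 = (+0.2156, -0.9765)
n_2 = (+0.9593, -0.2825)
n_3 = (+0.1249, +0.9922)
n_4 = (-0.9826, -0.1855)
  (0,1): δ = 129.74°  ·
  (0,2): δ = 68.60°  ·
  (0,3): δ = 30.63°  ✓
  (0,4): δ = 138.50°  ·
  (1,2): δ = 118.86°  ·
  (1,3): δ = 19.62°  ✓
  (1,4): δ = 88.24°  ·
  (2,3): δ = 80.77°  ·
  (2,4): δ = 27.10°  ✓
  (3,4): δ = 72.14°  ·
antipodal pairs: 3

count = 3; pairs: (0,3), (1,3), (2,4)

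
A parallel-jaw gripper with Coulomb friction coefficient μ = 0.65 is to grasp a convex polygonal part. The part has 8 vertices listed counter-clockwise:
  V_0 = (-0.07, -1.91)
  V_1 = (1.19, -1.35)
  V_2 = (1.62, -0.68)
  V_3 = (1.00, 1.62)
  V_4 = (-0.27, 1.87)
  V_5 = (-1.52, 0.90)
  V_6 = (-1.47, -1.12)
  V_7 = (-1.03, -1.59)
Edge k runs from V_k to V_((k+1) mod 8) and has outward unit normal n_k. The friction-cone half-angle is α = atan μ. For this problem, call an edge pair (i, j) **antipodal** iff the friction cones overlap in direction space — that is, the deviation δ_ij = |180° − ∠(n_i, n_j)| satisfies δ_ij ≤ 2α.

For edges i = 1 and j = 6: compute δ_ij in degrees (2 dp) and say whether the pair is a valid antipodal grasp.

α = atan 0.65 = 33.02°;  2α = 66.05°
edge 1: e_1 = (+0.43, +0.67);  n_1 = (+0.8416, -0.5401)
edge 6: e_6 = (+0.44, -0.47);  n_6 = (-0.7300, -0.6834)
∠(n_1, n_6) = 104.20°
δ = |180° − 104.20°| = 75.80°
75.80° > 2α = 66.05°  →  invalid

δ = 75.80°, invalid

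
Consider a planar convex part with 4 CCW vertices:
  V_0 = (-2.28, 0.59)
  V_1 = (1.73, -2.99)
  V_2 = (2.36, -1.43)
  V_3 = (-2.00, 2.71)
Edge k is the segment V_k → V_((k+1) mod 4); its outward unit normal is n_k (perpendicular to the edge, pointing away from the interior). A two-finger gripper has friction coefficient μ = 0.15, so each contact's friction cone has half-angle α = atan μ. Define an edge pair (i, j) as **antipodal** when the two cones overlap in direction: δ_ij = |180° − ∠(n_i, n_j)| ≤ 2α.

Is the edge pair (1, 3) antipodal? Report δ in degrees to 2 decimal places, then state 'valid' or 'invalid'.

δ = 14.47°, valid

α = atan 0.15 = 8.53°;  2α = 17.06°
edge 1: e_1 = (+0.63, +1.56);  n_1 = (+0.9272, -0.3745)
edge 3: e_3 = (-0.28, -2.12);  n_3 = (-0.9914, +0.1309)
∠(n_1, n_3) = 165.53°
δ = |180° − 165.53°| = 14.47°
14.47° ≤ 2α = 17.06°  →  valid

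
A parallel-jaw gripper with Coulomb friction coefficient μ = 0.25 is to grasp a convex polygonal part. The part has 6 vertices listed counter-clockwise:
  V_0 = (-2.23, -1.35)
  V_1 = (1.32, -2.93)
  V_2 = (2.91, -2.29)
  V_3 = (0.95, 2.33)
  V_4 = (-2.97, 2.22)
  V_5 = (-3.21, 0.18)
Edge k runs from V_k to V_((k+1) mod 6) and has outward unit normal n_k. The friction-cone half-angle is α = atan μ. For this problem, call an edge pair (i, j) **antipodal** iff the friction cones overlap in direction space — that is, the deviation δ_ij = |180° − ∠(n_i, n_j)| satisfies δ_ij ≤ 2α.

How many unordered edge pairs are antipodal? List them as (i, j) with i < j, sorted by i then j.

α = atan 0.25 = 14.04°;  2α = 28.07°
n_0 = (-0.4066, -0.9136)
n_1 = (+0.3734, -0.9277)
n_2 = (+0.9206, +0.3905)
n_3 = (-0.0281, +0.9996)
n_4 = (-0.9932, +0.1168)
n_5 = (-0.8421, -0.5394)
  (0,1): δ = 134.08°  ·
  (0,2): δ = 43.02°  ·
  (0,3): δ = 25.60°  ✓
  (0,4): δ = 107.28°  ·
  (0,5): δ = 146.63°  ·
  (1,2): δ = 88.94°  ·
  (1,3): δ = 20.32°  ✓
  (1,4): δ = 61.36°  ·
  (1,5): δ = 100.71°  ·
  (2,3): δ = 111.38°  ·
  (2,4): δ = 29.70°  ·
  (2,5): δ = 9.65°  ✓
  (3,4): δ = 98.32°  ·
  (3,5): δ = 58.97°  ·
  (4,5): δ = 140.65°  ·
antipodal pairs: 3

count = 3; pairs: (0,3), (1,3), (2,5)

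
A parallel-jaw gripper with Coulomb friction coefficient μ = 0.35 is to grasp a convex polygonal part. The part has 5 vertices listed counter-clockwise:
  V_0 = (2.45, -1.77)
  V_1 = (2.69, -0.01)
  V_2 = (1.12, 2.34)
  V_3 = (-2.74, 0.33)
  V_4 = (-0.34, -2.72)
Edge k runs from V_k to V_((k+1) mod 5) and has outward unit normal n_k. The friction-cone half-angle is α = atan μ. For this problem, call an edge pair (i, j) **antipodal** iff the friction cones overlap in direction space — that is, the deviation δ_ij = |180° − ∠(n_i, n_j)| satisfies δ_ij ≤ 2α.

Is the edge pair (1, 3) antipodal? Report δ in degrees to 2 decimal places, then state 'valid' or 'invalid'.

δ = 4.45°, valid

α = atan 0.35 = 19.29°;  2α = 38.58°
edge 1: e_1 = (-1.57, +2.35);  n_1 = (+0.8315, +0.5555)
edge 3: e_3 = (+2.40, -3.05);  n_3 = (-0.7859, -0.6184)
∠(n_1, n_3) = 175.55°
δ = |180° − 175.55°| = 4.45°
4.45° ≤ 2α = 38.58°  →  valid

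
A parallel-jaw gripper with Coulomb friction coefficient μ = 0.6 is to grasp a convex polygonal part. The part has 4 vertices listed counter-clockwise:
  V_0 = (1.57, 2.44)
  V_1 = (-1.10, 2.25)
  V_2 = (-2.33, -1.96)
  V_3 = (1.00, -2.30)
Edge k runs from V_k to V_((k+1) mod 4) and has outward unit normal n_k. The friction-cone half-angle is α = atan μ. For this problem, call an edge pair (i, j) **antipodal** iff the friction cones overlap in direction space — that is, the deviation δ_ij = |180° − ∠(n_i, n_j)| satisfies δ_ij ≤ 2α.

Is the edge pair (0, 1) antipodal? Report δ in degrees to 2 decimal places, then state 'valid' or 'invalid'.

δ = 110.36°, invalid

α = atan 0.6 = 30.96°;  2α = 61.93°
edge 0: e_0 = (-2.67, -0.19);  n_0 = (-0.0710, +0.9975)
edge 1: e_1 = (-1.23, -4.21);  n_1 = (-0.9599, +0.2804)
∠(n_0, n_1) = 69.64°
δ = |180° − 69.64°| = 110.36°
110.36° > 2α = 61.93°  →  invalid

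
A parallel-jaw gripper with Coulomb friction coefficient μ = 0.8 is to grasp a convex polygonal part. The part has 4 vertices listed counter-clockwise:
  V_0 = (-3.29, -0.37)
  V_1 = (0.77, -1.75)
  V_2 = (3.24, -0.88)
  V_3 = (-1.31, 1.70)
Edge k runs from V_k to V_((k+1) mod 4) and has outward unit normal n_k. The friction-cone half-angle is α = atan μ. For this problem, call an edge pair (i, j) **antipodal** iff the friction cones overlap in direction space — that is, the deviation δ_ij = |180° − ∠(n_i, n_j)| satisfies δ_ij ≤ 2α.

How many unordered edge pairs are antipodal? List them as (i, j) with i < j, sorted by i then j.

α = atan 0.8 = 38.66°;  2α = 77.32°
n_0 = (-0.3218, -0.9468)
n_1 = (+0.3322, -0.9432)
n_2 = (+0.4933, +0.8699)
n_3 = (-0.7226, +0.6912)
  (0,1): δ = 141.82°  ·
  (0,2): δ = 10.78°  ✓
  (0,3): δ = 65.05°  ✓
  (1,2): δ = 48.96°  ✓
  (1,3): δ = 26.87°  ✓
  (2,3): δ = 104.17°  ·
antipodal pairs: 4

count = 4; pairs: (0,2), (0,3), (1,2), (1,3)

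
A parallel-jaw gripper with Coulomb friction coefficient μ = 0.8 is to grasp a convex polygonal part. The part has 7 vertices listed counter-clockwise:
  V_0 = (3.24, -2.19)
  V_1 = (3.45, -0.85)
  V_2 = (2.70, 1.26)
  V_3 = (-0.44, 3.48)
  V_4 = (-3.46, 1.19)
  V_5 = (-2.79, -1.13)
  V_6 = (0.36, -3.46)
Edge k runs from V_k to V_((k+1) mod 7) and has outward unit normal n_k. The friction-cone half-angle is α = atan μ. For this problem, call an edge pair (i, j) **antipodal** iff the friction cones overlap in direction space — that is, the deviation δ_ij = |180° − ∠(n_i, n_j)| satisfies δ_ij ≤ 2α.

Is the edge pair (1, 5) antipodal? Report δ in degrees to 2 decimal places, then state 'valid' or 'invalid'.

δ = 33.94°, valid

α = atan 0.8 = 38.66°;  2α = 77.32°
edge 1: e_1 = (-0.75, +2.11);  n_1 = (+0.9422, +0.3349)
edge 5: e_5 = (+3.15, -2.33);  n_5 = (-0.5947, -0.8040)
∠(n_1, n_5) = 146.06°
δ = |180° − 146.06°| = 33.94°
33.94° ≤ 2α = 77.32°  →  valid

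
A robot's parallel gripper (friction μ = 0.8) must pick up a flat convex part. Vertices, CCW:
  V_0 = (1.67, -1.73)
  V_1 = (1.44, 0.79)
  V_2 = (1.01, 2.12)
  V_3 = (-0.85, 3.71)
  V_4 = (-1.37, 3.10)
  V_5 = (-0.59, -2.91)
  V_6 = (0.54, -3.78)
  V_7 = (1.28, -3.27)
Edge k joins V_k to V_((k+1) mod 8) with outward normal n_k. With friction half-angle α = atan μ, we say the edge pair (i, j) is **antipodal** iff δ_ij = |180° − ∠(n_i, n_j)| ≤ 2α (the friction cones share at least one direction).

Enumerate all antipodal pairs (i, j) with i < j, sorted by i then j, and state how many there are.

count = 14; pairs: (0,3), (0,4), (0,5), (1,3), (1,4), (1,5), (2,4), (2,5), (2,6), (3,6), (3,7), (4,6), (4,7), (5,7)

α = atan 0.8 = 38.66°;  2α = 77.32°
n_0 = (+0.9959, +0.0909)
n_1 = (+0.9515, +0.3076)
n_2 = (+0.6498, +0.7601)
n_3 = (-0.7610, +0.6487)
n_4 = (-0.9917, -0.1287)
n_5 = (-0.6100, -0.7924)
n_6 = (+0.5675, -0.8234)
n_7 = (+0.9694, -0.2455)
  (0,1): δ = 167.30°  ·
  (0,2): δ = 135.74°  ·
  (0,3): δ = 45.66°  ✓
  (0,4): δ = 2.18°  ✓
  (0,5): δ = 47.19°  ✓
  (0,6): δ = 119.36°  ·
  (0,7): δ = 160.57°  ·
  (1,2): δ = 148.44°  ·
  (1,3): δ = 58.36°  ✓
  (1,4): δ = 10.52°  ✓
  (1,5): δ = 34.49°  ✓
  (1,6): δ = 106.66°  ·
  (1,7): δ = 147.87°  ·
  (2,3): δ = 89.92°  ·
  (2,4): δ = 42.08°  ✓
  (2,5): δ = 2.93°  ✓
  (2,6): δ = 75.10°  ✓
  (2,7): δ = 116.31°  ·
  (3,4): δ = 132.16°  ·
  (3,5): δ = 87.15°  ·
  (3,6): δ = 14.98°  ✓
  (3,7): δ = 26.24°  ✓
  (4,5): δ = 134.99°  ·
  (4,6): δ = 62.82°  ✓
  (4,7): δ = 21.61°  ✓
  (5,6): δ = 107.83°  ·
  (5,7): δ = 66.62°  ✓
  (6,7): δ = 138.79°  ·
antipodal pairs: 14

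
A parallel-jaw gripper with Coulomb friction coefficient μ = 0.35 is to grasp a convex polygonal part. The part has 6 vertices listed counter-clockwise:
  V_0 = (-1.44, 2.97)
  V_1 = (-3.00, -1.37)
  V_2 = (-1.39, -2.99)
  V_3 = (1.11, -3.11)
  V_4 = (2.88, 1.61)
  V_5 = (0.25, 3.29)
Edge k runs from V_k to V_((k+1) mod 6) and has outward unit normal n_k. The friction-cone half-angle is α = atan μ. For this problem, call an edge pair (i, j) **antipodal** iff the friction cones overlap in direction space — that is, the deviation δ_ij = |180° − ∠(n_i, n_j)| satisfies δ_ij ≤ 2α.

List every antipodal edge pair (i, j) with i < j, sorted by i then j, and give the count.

count = 4; pairs: (0,3), (1,4), (2,4), (2,5)

α = atan 0.35 = 19.29°;  2α = 38.58°
n_0 = (-0.9411, +0.3383)
n_1 = (-0.7093, -0.7049)
n_2 = (-0.0479, -0.9988)
n_3 = (+0.9363, -0.3511)
n_4 = (+0.5383, +0.8427)
n_5 = (-0.1860, +0.9825)
  (0,1): δ = 115.41°  ·
  (0,2): δ = 72.98°  ·
  (0,3): δ = 0.79°  ✓
  (0,4): δ = 77.20°  ·
  (0,5): δ = 120.49°  ·
  (1,2): δ = 137.57°  ·
  (1,3): δ = 65.38°  ·
  (1,4): δ = 12.61°  ✓
  (1,5): δ = 55.90°  ·
  (2,3): δ = 107.81°  ·
  (2,4): δ = 29.82°  ✓
  (2,5): δ = 13.47°  ✓
  (3,4): δ = 102.01°  ·
  (3,5): δ = 58.72°  ·
  (4,5): δ = 136.71°  ·
antipodal pairs: 4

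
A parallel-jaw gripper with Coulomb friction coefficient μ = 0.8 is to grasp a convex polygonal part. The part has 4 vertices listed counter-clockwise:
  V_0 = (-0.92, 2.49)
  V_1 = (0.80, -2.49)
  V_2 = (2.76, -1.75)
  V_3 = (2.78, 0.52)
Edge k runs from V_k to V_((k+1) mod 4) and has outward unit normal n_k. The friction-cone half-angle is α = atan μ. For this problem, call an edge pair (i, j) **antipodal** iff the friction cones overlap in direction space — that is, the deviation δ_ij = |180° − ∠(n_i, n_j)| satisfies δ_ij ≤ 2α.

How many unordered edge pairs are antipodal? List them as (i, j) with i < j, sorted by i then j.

count = 3; pairs: (0,2), (0,3), (1,3)

α = atan 0.8 = 38.66°;  2α = 77.32°
n_0 = (-0.9452, -0.3265)
n_1 = (+0.3532, -0.9355)
n_2 = (+1.0000, -0.0088)
n_3 = (+0.4700, +0.8827)
  (0,1): δ = 88.37°  ·
  (0,2): δ = 19.56°  ✓
  (0,3): δ = 42.91°  ✓
  (1,2): δ = 111.19°  ·
  (1,3): δ = 48.72°  ✓
  (2,3): δ = 117.53°  ·
antipodal pairs: 3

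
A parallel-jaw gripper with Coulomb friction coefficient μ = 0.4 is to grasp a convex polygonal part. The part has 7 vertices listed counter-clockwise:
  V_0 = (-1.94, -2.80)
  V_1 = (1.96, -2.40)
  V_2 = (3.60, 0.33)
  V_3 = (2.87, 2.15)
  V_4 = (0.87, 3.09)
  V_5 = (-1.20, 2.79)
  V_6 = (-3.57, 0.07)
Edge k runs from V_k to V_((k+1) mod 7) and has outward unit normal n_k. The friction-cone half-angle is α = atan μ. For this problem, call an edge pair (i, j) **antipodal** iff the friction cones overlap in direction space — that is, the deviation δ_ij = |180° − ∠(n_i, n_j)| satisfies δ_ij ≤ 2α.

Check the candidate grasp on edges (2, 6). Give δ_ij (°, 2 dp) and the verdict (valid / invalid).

α = atan 0.4 = 21.80°;  2α = 43.60°
edge 2: e_2 = (-0.73, +1.82);  n_2 = (+0.9281, +0.3723)
edge 6: e_6 = (+1.63, -2.87);  n_6 = (-0.8695, -0.4939)
∠(n_2, n_6) = 172.26°
δ = |180° − 172.26°| = 7.74°
7.74° ≤ 2α = 43.60°  →  valid

δ = 7.74°, valid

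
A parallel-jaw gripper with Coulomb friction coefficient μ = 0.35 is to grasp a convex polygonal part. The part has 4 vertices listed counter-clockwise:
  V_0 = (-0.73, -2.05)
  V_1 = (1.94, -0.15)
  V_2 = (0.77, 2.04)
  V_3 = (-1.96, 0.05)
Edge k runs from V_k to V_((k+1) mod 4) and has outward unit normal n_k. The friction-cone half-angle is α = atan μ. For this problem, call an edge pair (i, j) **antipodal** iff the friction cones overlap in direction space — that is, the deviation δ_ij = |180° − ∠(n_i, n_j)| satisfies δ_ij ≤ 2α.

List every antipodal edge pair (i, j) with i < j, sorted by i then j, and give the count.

count = 2; pairs: (0,2), (1,3)

α = atan 0.35 = 19.29°;  2α = 38.58°
n_0 = (+0.5798, -0.8148)
n_1 = (+0.8820, +0.4712)
n_2 = (-0.5891, +0.8081)
n_3 = (-0.8629, -0.5054)
  (0,1): δ = 97.32°  ·
  (0,2): δ = 0.65°  ✓
  (0,3): δ = 84.92°  ·
  (1,2): δ = 82.02°  ·
  (1,3): δ = 2.24°  ✓
  (2,3): δ = 95.73°  ·
antipodal pairs: 2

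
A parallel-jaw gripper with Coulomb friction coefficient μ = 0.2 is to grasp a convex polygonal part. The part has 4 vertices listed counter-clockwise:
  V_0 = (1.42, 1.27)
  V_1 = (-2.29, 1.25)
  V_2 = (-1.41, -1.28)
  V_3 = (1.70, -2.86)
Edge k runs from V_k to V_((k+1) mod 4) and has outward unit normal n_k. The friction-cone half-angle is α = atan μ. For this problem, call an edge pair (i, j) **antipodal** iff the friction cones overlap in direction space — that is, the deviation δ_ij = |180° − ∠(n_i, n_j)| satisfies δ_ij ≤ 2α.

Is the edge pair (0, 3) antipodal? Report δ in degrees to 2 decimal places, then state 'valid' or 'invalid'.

δ = 93.57°, invalid

α = atan 0.2 = 11.31°;  2α = 22.62°
edge 0: e_0 = (-3.71, -0.02);  n_0 = (-0.0054, +1.0000)
edge 3: e_3 = (-0.28, +4.13);  n_3 = (+0.9977, +0.0676)
∠(n_0, n_3) = 86.43°
δ = |180° − 86.43°| = 93.57°
93.57° > 2α = 22.62°  →  invalid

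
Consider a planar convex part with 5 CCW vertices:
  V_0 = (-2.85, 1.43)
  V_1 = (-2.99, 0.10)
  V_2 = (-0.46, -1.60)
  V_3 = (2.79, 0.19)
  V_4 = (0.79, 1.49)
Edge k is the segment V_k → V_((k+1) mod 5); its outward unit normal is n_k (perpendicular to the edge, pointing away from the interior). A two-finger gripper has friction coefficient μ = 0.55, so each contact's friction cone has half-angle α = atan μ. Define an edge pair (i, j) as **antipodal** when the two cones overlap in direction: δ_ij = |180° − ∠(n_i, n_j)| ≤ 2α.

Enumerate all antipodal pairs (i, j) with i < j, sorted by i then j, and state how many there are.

count = 4; pairs: (0,2), (1,3), (1,4), (2,4)

α = atan 0.55 = 28.81°;  2α = 57.62°
n_0 = (-0.9945, +0.1047)
n_1 = (-0.5577, -0.8300)
n_2 = (+0.4824, -0.8759)
n_3 = (+0.5450, +0.8384)
n_4 = (-0.0165, +0.9999)
  (0,1): δ = 117.89°  ·
  (0,2): δ = 55.15°  ✓
  (0,3): δ = 62.99°  ·
  (0,4): δ = 96.95°  ·
  (1,2): δ = 117.26°  ·
  (1,3): δ = 0.87°  ✓
  (1,4): δ = 34.84°  ✓
  (2,3): δ = 61.87°  ·
  (2,4): δ = 27.90°  ✓
  (3,4): δ = 146.03°  ·
antipodal pairs: 4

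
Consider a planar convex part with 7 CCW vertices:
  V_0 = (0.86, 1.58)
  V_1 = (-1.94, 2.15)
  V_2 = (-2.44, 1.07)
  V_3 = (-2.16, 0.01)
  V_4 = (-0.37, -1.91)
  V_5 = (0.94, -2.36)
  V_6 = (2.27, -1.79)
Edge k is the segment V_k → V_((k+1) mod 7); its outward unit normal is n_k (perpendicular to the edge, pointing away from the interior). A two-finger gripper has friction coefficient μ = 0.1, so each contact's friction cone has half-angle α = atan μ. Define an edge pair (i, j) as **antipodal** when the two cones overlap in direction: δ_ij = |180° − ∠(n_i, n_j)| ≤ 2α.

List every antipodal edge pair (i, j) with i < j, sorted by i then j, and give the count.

count = 2; pairs: (0,4), (2,6)

α = atan 0.1 = 5.71°;  2α = 11.42°
n_0 = (+0.1995, +0.9799)
n_1 = (-0.9075, +0.4201)
n_2 = (-0.9668, -0.2554)
n_3 = (-0.7314, -0.6819)
n_4 = (-0.3249, -0.9458)
n_5 = (+0.3939, -0.9191)
n_6 = (+0.9225, +0.3860)
  (0,1): δ = 103.34°  ·
  (0,2): δ = 63.70°  ·
  (0,3): δ = 35.50°  ·
  (0,4): δ = 7.45°  ✓
  (0,5): δ = 34.71°  ·
  (0,6): δ = 124.21°  ·
  (1,2): δ = 140.36°  ·
  (1,3): δ = 112.16°  ·
  (1,4): δ = 84.12°  ·
  (1,5): δ = 41.96°  ·
  (1,6): δ = 47.55°  ·
  (2,3): δ = 151.80°  ·
  (2,4): δ = 123.75°  ·
  (2,5): δ = 81.60°  ·
  (2,6): δ = 7.91°  ✓
  (3,4): δ = 151.95°  ·
  (3,5): δ = 109.79°  ·
  (3,6): δ = 20.29°  ·
  (4,5): δ = 137.84°  ·
  (4,6): δ = 48.34°  ·
  (5,6): δ = 90.49°  ·
antipodal pairs: 2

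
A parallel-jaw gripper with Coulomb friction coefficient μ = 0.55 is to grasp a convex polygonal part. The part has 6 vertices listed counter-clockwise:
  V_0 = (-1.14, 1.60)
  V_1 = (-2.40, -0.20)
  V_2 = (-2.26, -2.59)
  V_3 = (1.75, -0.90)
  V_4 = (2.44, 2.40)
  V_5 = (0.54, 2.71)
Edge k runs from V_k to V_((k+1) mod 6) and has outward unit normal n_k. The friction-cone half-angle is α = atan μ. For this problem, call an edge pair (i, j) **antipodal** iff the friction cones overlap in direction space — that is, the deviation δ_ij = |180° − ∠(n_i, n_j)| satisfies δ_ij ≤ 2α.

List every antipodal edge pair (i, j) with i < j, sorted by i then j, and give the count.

count = 6; pairs: (0,2), (0,3), (1,3), (2,4), (2,5), (3,5)

α = atan 0.55 = 28.81°;  2α = 57.62°
n_0 = (-0.8192, +0.5735)
n_1 = (-0.9983, -0.0585)
n_2 = (+0.3884, -0.9215)
n_3 = (+0.9788, -0.2047)
n_4 = (+0.1610, +0.9869)
n_5 = (-0.5513, +0.8343)
  (0,1): δ = 141.66°  ·
  (0,2): δ = 32.16°  ✓
  (0,3): δ = 23.18°  ✓
  (0,4): δ = 115.73°  ·
  (0,5): δ = 158.45°  ·
  (1,2): δ = 70.50°  ·
  (1,3): δ = 15.16°  ✓
  (1,4): δ = 77.38°  ·
  (1,5): δ = 120.10°  ·
  (2,3): δ = 124.66°  ·
  (2,4): δ = 32.12°  ✓
  (2,5): δ = 10.60°  ✓
  (3,4): δ = 87.46°  ·
  (3,5): δ = 44.74°  ✓
  (4,5): δ = 137.28°  ·
antipodal pairs: 6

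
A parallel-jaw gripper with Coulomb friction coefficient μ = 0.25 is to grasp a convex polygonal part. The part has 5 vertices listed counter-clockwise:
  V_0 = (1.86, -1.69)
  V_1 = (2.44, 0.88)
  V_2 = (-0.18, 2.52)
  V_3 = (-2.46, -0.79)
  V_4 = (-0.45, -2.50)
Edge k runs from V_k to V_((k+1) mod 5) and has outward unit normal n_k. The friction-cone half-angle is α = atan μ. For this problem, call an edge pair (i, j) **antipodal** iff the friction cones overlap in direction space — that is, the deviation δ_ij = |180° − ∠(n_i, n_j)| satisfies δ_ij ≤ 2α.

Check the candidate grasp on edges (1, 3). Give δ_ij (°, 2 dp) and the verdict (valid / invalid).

α = atan 0.25 = 14.04°;  2α = 28.07°
edge 1: e_1 = (-2.62, +1.64);  n_1 = (+0.5306, +0.8476)
edge 3: e_3 = (+2.01, -1.71);  n_3 = (-0.6480, -0.7617)
∠(n_1, n_3) = 171.66°
δ = |180° − 171.66°| = 8.34°
8.34° ≤ 2α = 28.07°  →  valid

δ = 8.34°, valid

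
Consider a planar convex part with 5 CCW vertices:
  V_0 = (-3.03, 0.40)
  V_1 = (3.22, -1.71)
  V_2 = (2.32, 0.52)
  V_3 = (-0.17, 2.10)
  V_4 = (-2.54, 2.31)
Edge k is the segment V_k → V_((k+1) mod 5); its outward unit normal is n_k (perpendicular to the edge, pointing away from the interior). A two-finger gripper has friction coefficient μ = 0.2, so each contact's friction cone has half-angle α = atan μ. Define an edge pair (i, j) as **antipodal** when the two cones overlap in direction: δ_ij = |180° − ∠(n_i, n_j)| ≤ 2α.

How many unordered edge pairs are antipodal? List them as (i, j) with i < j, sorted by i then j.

count = 2; pairs: (0,2), (0,3)

α = atan 0.2 = 11.31°;  2α = 22.62°
n_0 = (-0.3199, -0.9475)
n_1 = (+0.9273, +0.3743)
n_2 = (+0.5358, +0.8444)
n_3 = (+0.0883, +0.9961)
n_4 = (-0.9686, +0.2485)
  (0,1): δ = 49.37°  ·
  (0,2): δ = 13.74°  ✓
  (0,3): δ = 13.59°  ✓
  (0,4): δ = 94.27°  ·
  (1,2): δ = 144.38°  ·
  (1,3): δ = 117.04°  ·
  (1,4): δ = 36.37°  ·
  (2,3): δ = 152.67°  ·
  (2,4): δ = 71.99°  ·
  (3,4): δ = 99.32°  ·
antipodal pairs: 2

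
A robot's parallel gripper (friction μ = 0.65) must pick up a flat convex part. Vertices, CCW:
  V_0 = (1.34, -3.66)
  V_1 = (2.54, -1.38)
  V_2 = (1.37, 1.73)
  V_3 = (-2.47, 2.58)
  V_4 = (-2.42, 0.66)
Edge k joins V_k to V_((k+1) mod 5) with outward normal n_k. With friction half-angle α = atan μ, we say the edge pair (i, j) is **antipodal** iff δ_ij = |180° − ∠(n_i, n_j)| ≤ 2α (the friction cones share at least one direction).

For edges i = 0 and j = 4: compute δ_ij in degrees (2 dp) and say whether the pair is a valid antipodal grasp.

δ = 68.79°, invalid

α = atan 0.65 = 33.02°;  2α = 66.05°
edge 0: e_0 = (+1.20, +2.28);  n_0 = (+0.8849, -0.4657)
edge 4: e_4 = (+3.76, -4.32);  n_4 = (-0.7543, -0.6565)
∠(n_0, n_4) = 111.21°
δ = |180° − 111.21°| = 68.79°
68.79° > 2α = 66.05°  →  invalid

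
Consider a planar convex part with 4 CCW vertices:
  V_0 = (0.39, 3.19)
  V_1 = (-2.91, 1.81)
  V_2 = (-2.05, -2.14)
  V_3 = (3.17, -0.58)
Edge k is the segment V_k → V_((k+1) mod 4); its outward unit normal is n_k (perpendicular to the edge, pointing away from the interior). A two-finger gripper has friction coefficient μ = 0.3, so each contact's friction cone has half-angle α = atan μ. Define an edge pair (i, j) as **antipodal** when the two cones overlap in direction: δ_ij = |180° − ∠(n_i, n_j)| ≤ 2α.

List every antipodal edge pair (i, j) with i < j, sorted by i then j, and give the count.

count = 2; pairs: (0,2), (1,3)

α = atan 0.3 = 16.70°;  2α = 33.40°
n_0 = (-0.3858, +0.9226)
n_1 = (-0.9771, -0.2127)
n_2 = (+0.2863, -0.9581)
n_3 = (+0.8048, +0.5935)
  (0,1): δ = 100.41°  ·
  (0,2): δ = 6.05°  ✓
  (0,3): δ = 103.71°  ·
  (1,2): δ = 85.64°  ·
  (1,3): δ = 24.12°  ✓
  (2,3): δ = 70.23°  ·
antipodal pairs: 2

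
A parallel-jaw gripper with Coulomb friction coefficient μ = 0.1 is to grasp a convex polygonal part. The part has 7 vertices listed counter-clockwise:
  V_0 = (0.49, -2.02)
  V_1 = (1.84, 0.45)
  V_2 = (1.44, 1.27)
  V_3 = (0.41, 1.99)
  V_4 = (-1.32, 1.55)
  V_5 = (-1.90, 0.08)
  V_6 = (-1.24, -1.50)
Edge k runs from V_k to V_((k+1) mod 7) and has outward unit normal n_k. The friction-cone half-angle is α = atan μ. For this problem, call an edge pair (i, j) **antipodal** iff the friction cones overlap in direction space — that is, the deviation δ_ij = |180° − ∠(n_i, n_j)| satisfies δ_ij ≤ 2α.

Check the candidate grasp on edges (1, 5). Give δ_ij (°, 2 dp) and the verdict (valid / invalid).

δ = 3.33°, valid

α = atan 0.1 = 5.71°;  2α = 11.42°
edge 1: e_1 = (-0.40, +0.82);  n_1 = (+0.8988, +0.4384)
edge 5: e_5 = (+0.66, -1.58);  n_5 = (-0.9227, -0.3854)
∠(n_1, n_5) = 176.67°
δ = |180° − 176.67°| = 3.33°
3.33° ≤ 2α = 11.42°  →  valid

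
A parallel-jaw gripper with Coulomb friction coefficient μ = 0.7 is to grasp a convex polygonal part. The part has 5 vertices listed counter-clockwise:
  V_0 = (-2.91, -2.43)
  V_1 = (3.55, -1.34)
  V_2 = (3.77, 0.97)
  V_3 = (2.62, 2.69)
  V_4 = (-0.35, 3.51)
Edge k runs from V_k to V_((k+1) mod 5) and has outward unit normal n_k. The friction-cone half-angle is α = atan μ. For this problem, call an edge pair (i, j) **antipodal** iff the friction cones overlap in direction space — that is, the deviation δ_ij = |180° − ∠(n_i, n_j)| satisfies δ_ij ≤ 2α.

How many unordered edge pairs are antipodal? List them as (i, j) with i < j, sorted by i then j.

α = atan 0.7 = 34.99°;  2α = 69.98°
n_0 = (+0.1664, -0.9861)
n_1 = (+0.9955, -0.0948)
n_2 = (+0.8313, +0.5558)
n_3 = (+0.2661, +0.9639)
n_4 = (-0.9183, +0.3958)
  (0,1): δ = 105.02°  ·
  (0,2): δ = 65.81°  ✓
  (0,3): δ = 25.01°  ✓
  (0,4): δ = 57.11°  ✓
  (1,2): δ = 140.79°  ·
  (1,3): δ = 99.99°  ·
  (1,4): δ = 17.87°  ✓
  (2,3): δ = 139.20°  ·
  (2,4): δ = 57.08°  ✓
  (3,4): δ = 97.88°  ·
antipodal pairs: 5

count = 5; pairs: (0,2), (0,3), (0,4), (1,4), (2,4)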